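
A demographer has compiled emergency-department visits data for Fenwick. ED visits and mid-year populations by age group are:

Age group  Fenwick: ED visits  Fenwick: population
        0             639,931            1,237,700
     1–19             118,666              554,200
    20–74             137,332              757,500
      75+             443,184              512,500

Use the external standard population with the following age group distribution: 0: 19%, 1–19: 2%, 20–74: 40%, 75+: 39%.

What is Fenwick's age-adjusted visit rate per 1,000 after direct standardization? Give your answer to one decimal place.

512.3

Age-specific rates per 1,000 for Fenwick: 517.032, 214.121, 181.296, 864.749.
Standard weights: 0.19, 0.02, 0.40, 0.39.
Standardized rate: 0.1900×517.032 + 0.0200×214.121 + 0.4000×181.296 + 0.3900×864.749 = 512.2893 per 1,000.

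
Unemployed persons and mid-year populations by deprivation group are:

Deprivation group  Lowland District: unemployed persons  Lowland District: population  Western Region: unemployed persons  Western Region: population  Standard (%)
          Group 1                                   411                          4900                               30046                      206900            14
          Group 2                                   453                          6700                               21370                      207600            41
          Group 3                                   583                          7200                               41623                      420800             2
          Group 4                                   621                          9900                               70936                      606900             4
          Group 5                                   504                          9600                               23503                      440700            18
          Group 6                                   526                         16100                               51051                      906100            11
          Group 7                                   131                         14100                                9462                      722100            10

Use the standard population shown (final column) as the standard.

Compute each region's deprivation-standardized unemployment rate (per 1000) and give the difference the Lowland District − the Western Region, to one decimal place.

-28.7

Deprivation-specific rates per 1000 for the Lowland District: 83.878, 67.612, 80.972, 62.727, 52.500, 32.671, 9.291.
For the Western Region: 145.220, 102.938, 98.914, 116.883, 53.331, 56.341, 13.103.
Standard weights: 0.14, 0.41, 0.02, 0.04, 0.18, 0.11, 0.10.
The Lowland District: 0.1400×83.878 + 0.4100×67.612 + 0.0200×80.972 + 0.0400×62.727 + 0.1800×52.500 + 0.1100×32.671 + 0.1000×9.291 = 57.5652 per 1000.
The Western Region: 0.1400×145.220 + 0.4100×102.938 + 0.0200×98.914 + 0.0400×116.883 + 0.1800×53.331 + 0.1100×56.341 + 0.1000×13.103 = 86.2966 per 1000.
Difference = 57.5652 − 86.2966 = -28.7314.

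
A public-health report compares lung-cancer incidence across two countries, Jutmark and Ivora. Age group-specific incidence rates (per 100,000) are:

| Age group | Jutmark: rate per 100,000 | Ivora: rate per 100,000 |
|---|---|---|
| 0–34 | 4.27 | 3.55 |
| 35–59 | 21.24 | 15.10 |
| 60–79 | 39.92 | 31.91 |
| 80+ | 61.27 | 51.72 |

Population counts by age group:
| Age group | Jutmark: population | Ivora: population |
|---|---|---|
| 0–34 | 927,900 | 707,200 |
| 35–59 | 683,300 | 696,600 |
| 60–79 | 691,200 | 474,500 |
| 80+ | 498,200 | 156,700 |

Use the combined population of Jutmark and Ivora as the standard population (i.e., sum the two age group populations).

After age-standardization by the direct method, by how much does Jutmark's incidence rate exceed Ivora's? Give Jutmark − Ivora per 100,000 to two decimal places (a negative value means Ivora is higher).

Combined standard total = 4,835,600; weights = 0.3381, 0.2854, 0.2411, 0.1354.
Jutmark: 0.3381×4.27 + 0.2854×21.24 + 0.2411×39.92 + 0.1354×61.27 = 25.4263 per 100,000.
Ivora: 0.3381×3.55 + 0.2854×15.10 + 0.2411×31.91 + 0.1354×51.72 = 20.2064 per 100,000.
Difference = 25.4263 − 20.2064 = 5.2199.

5.22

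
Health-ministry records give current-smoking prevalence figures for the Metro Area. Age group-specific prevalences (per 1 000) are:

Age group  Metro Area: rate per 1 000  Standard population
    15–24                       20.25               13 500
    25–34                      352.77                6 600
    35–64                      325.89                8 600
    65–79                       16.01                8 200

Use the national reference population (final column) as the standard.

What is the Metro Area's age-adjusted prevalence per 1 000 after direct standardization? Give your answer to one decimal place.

150.0

Standard total = 36 900; weights = 0.3659, 0.1789, 0.2331, 0.2222.
Standardized rate: 0.3659×20.25 + 0.1789×352.77 + 0.2331×325.89 + 0.2222×16.01 = 150.0161 per 1 000.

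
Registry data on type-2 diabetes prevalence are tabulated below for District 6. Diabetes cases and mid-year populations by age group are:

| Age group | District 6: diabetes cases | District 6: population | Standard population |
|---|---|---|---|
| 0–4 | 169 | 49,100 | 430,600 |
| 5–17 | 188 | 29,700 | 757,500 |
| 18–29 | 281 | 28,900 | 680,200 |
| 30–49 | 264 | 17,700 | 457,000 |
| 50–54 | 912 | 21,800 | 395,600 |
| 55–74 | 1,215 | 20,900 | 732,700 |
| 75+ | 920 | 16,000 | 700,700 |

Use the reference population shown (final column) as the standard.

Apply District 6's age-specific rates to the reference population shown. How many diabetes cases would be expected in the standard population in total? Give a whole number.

Age-specific rates per 1,000 for District 6: 3.442, 6.330, 9.723, 14.915, 41.835, 58.134, 57.500.
Expected diabetes cases = Σ (standard pop × age-specific rate ÷ 1,000)
= 430,600×3.442/1,000 + 757,500×6.330/1,000 + 680,200×9.723/1,000 + 457,000×14.915/1,000 + 395,600×41.835/1,000 + 732,700×58.134/1,000 + 700,700×57.500/1,000
= 1482.11 + 4794.95 + 6613.71 + 6816.27 + 16549.87 + 42594.76 + 40290.25 = 119141.92.

119142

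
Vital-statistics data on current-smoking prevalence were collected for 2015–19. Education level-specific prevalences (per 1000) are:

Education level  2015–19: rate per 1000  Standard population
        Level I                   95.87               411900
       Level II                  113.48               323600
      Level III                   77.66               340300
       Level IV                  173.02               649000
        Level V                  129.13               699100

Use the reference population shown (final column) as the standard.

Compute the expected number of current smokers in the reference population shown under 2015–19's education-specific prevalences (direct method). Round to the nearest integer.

305203

Expected current smokers = Σ (standard pop × education-specific rate ÷ 1000)
= 411900×95.87/1000 + 323600×113.48/1000 + 340300×77.66/1000 + 649000×173.02/1000 + 699100×129.13/1000
= 39488.85 + 36722.13 + 26427.70 + 112289.98 + 90274.78 = 305203.44.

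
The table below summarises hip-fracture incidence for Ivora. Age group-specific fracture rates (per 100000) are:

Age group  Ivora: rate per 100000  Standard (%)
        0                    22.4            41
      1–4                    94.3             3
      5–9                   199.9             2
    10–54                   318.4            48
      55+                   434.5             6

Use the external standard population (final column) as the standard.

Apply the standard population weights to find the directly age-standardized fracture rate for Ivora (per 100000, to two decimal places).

Standard weights: 0.41, 0.03, 0.02, 0.48, 0.06.
Standardized rate: 0.4100×22.4 + 0.0300×94.3 + 0.0200×199.9 + 0.4800×318.4 + 0.0600×434.5 = 194.9130 per 100000.

194.91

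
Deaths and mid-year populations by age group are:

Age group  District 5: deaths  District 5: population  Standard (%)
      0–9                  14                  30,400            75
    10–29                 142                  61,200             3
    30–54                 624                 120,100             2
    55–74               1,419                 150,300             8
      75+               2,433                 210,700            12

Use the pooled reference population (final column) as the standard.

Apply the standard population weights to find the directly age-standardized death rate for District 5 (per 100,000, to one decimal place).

Age-specific rates per 100,000 for District 5: 46.05, 232.03, 519.57, 944.11, 1154.72.
Standard weights: 0.75, 0.03, 0.02, 0.08, 0.12.
Standardized rate: 0.7500×46.05 + 0.0300×232.03 + 0.0200×519.57 + 0.0800×944.11 + 0.1200×1154.72 = 265.9872 per 100,000.

266.0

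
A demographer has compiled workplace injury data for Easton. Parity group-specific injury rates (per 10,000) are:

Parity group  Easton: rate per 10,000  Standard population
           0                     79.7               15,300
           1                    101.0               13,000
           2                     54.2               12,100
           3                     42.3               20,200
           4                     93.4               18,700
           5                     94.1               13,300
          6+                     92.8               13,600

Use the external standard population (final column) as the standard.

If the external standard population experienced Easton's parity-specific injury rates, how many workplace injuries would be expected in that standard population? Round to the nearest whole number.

830

Expected workplace injuries = Σ (standard pop × parity-specific rate ÷ 10,000)
= 15,300×79.7/10,000 + 13,000×101.0/10,000 + 12,100×54.2/10,000 + 20,200×42.3/10,000 + 18,700×93.4/10,000 + 13,300×94.1/10,000 + 13,600×92.8/10,000
= 121.94 + 131.30 + 65.58 + 85.45 + 174.66 + 125.15 + 126.21 = 830.29.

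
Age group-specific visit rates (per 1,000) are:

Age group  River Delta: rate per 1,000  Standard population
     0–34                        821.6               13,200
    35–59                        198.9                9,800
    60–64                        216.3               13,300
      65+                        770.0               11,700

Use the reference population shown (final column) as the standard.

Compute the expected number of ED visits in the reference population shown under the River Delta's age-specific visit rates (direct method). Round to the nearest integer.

24680

Expected ED visits = Σ (standard pop × age-specific rate ÷ 1,000)
= 13,200×821.6/1,000 + 9,800×198.9/1,000 + 13,300×216.3/1,000 + 11,700×770.0/1,000
= 10845.12 + 1949.22 + 2876.79 + 9009.00 = 24680.13.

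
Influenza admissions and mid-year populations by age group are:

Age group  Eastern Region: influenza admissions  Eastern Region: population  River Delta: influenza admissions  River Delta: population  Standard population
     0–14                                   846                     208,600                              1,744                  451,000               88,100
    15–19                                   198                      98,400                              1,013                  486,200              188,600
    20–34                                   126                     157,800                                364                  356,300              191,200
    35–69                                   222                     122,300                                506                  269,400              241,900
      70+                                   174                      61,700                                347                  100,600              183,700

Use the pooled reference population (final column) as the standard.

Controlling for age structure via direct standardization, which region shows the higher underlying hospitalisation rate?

River Delta

Age-specific rates per 100,000 for the Eastern Region: 405.56, 201.22, 79.85, 181.52, 282.01.
For the River Delta: 386.70, 208.35, 102.16, 187.82, 344.93.
Standard total = 893,500; weights = 0.0986, 0.2111, 0.2140, 0.2707, 0.2056.
The Eastern Region: 0.0986×405.56 + 0.2111×201.22 + 0.2140×79.85 + 0.2707×181.52 + 0.2056×282.01 = 206.6725 per 100,000.
The River Delta: 0.0986×386.70 + 0.2111×208.35 + 0.2140×102.16 + 0.2707×187.82 + 0.2056×344.93 = 225.7354 per 100,000.
The crude rates (241.37 vs 238.89) would put the Eastern Region higher, but that reflects its age composition; once standardized to a common age structure, the River Delta has the higher underlying rate.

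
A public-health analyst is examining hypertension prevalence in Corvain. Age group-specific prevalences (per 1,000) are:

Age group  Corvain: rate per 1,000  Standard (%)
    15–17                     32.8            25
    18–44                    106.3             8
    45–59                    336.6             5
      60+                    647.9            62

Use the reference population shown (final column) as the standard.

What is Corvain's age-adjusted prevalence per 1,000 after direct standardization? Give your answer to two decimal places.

435.23

Standard weights: 0.25, 0.08, 0.05, 0.62.
Standardized rate: 0.2500×32.8 + 0.0800×106.3 + 0.0500×336.6 + 0.6200×647.9 = 435.2320 per 1,000.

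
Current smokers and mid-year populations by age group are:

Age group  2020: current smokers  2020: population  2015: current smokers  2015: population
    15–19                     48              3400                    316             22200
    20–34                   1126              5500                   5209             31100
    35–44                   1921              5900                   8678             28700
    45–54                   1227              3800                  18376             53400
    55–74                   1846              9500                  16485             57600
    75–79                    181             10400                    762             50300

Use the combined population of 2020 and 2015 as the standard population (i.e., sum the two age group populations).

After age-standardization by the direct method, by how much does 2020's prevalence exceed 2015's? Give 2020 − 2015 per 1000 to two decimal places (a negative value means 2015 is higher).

Age-specific rates per 1000 for 2020: 14.118, 204.727, 325.593, 322.895, 194.316, 17.404.
For 2015: 14.234, 167.492, 302.369, 344.120, 286.198, 15.149.
Combined standard total = 281800; weights = 0.0908, 0.1299, 0.1228, 0.2030, 0.2381, 0.2154.
2020: 0.0908×14.118 + 0.1299×204.727 + 0.1228×325.593 + 0.2030×322.895 + 0.2381×194.316 + 0.2154×17.404 = 183.4086 per 1000.
2015: 0.0908×14.234 + 0.1299×167.492 + 0.1228×302.369 + 0.2030×344.120 + 0.2381×286.198 + 0.2154×15.149 = 201.4325 per 1000.
Difference = 183.4086 − 201.4325 = -18.0239.

-18.02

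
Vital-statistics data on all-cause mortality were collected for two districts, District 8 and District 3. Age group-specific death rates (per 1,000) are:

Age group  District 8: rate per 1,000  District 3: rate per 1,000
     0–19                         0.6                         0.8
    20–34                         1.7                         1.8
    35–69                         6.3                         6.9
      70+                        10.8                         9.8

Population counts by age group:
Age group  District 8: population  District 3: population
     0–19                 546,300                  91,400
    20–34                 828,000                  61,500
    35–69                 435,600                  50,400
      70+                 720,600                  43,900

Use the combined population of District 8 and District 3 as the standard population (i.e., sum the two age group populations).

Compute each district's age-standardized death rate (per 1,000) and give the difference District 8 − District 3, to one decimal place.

0.1

Combined standard total = 2,777,700; weights = 0.2296, 0.3202, 0.1750, 0.2752.
District 8: 0.2296×0.6 + 0.3202×1.7 + 0.1750×6.3 + 0.2752×10.8 = 4.7569 per 1,000.
District 3: 0.2296×0.8 + 0.3202×1.8 + 0.1750×6.9 + 0.2752×9.8 = 4.6646 per 1,000.
Difference = 4.7569 − 4.6646 = 0.0923.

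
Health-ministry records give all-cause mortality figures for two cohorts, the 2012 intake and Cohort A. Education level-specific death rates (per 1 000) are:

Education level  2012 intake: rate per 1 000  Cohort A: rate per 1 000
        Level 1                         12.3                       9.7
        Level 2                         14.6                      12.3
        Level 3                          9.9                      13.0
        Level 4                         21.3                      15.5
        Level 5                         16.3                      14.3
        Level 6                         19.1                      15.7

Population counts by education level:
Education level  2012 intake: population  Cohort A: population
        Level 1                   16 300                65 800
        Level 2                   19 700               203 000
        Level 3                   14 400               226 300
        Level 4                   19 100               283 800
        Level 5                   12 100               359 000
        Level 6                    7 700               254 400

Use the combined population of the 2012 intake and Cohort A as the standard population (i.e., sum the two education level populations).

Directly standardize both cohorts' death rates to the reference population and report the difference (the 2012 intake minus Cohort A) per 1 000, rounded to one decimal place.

2.3

Combined standard total = 1 481 600; weights = 0.0554, 0.1503, 0.1625, 0.2044, 0.2505, 0.1769.
The 2012 intake: 0.0554×12.3 + 0.1503×14.6 + 0.1625×9.9 + 0.2044×21.3 + 0.2505×16.3 + 0.1769×19.1 = 16.3006 per 1 000.
Cohort A: 0.0554×9.7 + 0.1503×12.3 + 0.1625×13.0 + 0.2044×15.5 + 0.2505×14.3 + 0.1769×15.7 = 14.0263 per 1 000.
Difference = 16.3006 − 14.0263 = 2.2743.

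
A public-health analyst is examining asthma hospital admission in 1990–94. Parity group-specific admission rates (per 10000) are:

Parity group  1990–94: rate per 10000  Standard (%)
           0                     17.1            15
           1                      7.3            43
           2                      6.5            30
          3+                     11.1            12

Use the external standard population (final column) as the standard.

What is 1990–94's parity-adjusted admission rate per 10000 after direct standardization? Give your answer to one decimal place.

Standard weights: 0.15, 0.43, 0.30, 0.12.
Standardized rate: 0.1500×17.1 + 0.4300×7.3 + 0.3000×6.5 + 0.1200×11.1 = 8.9860 per 10000.

9.0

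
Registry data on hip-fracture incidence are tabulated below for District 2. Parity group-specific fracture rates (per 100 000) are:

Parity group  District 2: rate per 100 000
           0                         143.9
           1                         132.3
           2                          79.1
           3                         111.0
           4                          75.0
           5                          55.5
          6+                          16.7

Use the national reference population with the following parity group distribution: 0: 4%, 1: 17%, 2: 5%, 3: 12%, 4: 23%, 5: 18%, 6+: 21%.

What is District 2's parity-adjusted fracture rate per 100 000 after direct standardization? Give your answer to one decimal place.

Standard weights: 0.04, 0.17, 0.05, 0.12, 0.23, 0.18, 0.21.
Standardized rate: 0.0400×143.9 + 0.1700×132.3 + 0.0500×79.1 + 0.1200×111.0 + 0.2300×75.0 + 0.1800×55.5 + 0.2100×16.7 = 76.2690 per 100 000.

76.3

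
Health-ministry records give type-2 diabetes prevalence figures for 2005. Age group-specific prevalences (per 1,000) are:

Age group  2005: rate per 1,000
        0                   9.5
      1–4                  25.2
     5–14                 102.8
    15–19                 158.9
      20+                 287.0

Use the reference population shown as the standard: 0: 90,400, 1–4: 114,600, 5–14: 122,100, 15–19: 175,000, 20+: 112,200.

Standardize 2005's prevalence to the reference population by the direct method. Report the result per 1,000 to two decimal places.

Standard total = 614,300; weights = 0.1472, 0.1866, 0.1988, 0.2849, 0.1826.
Standardized rate: 0.1472×9.5 + 0.1866×25.2 + 0.1988×102.8 + 0.2849×158.9 + 0.1826×287.0 = 124.2186 per 1,000.

124.22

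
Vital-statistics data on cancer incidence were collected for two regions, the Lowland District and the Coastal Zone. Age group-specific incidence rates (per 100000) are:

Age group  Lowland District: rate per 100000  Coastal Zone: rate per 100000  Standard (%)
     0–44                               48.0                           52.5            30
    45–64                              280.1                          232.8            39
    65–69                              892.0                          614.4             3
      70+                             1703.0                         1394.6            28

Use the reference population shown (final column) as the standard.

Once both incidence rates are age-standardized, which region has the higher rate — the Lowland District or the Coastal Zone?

Standard weights: 0.30, 0.39, 0.03, 0.28.
The Lowland District: 0.3000×48.0 + 0.3900×280.1 + 0.0300×892.0 + 0.2800×1703.0 = 627.2390 per 100000.
The Coastal Zone: 0.3000×52.5 + 0.3900×232.8 + 0.0300×614.4 + 0.2800×1394.6 = 515.4620 per 100000.

Lowland District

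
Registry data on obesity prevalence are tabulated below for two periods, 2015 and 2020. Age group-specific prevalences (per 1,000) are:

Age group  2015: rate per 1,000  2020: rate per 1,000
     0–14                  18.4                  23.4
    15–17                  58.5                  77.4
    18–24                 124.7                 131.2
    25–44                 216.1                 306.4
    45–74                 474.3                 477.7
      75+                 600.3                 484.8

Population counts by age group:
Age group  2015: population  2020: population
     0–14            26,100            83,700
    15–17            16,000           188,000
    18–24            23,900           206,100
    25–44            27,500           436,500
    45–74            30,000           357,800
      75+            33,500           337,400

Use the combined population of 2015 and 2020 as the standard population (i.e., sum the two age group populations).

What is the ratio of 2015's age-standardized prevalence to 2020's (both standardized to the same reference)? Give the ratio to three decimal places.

Combined standard total = 1,766,500; weights = 0.0622, 0.1155, 0.1302, 0.2627, 0.2195, 0.2100.
2015: 0.0622×18.4 + 0.1155×58.5 + 0.1302×124.7 + 0.2627×216.1 + 0.2195×474.3 + 0.2100×600.3 = 311.0617 per 1,000.
2020: 0.0622×23.4 + 0.1155×77.4 + 0.1302×131.2 + 0.2627×306.4 + 0.2195×477.7 + 0.2100×484.8 = 314.6159 per 1,000.
Ratio = 311.0617 ÷ 314.6159 = 0.98870.

0.989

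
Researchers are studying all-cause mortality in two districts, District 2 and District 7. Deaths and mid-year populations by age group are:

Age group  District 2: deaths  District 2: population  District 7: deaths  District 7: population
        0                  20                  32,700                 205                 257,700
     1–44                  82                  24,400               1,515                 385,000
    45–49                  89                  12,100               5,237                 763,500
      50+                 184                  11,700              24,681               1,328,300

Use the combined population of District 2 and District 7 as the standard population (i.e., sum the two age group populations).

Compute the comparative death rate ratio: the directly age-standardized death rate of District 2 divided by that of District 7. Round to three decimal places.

Age-specific rates per 100,000 for District 2: 61.16, 336.07, 735.54, 1572.65.
For District 7: 79.55, 393.51, 685.92, 1858.09.
Combined standard total = 2,815,400; weights = 0.1031, 0.1454, 0.2755, 0.4760.
District 2: 0.1031×61.16 + 0.1454×336.07 + 0.2755×735.54 + 0.4760×1572.65 = 1006.3152 per 100,000.
District 7: 0.1031×79.55 + 0.1454×393.51 + 0.2755×685.92 + 0.4760×1858.09 = 1138.7519 per 100,000.
Ratio = 1006.3152 ÷ 1138.7519 = 0.88370.

0.884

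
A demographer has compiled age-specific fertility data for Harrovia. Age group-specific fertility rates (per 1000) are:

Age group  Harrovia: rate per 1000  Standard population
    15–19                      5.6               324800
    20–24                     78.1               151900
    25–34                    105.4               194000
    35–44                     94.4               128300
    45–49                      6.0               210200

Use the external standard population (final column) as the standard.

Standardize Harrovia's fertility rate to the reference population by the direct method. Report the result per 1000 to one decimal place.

Standard total = 1009200; weights = 0.3218, 0.1505, 0.1922, 0.1271, 0.2083.
Standardized rate: 0.3218×5.6 + 0.1505×78.1 + 0.1922×105.4 + 0.1271×94.4 + 0.2083×6.0 = 47.0696 per 1000.

47.1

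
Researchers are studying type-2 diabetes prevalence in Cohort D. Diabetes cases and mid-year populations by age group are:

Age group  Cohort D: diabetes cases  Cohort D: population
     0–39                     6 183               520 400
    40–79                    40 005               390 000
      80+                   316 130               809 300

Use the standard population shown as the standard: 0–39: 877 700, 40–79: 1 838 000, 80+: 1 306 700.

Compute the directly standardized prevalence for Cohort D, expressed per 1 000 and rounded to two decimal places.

Age-specific rates per 1 000 for Cohort D: 11.881, 102.577, 390.622.
Standard total = 4 022 400; weights = 0.2182, 0.4569, 0.3249.
Standardized rate: 0.2182×11.881 + 0.4569×102.577 + 0.3249×390.622 = 176.3598 per 1 000.

176.36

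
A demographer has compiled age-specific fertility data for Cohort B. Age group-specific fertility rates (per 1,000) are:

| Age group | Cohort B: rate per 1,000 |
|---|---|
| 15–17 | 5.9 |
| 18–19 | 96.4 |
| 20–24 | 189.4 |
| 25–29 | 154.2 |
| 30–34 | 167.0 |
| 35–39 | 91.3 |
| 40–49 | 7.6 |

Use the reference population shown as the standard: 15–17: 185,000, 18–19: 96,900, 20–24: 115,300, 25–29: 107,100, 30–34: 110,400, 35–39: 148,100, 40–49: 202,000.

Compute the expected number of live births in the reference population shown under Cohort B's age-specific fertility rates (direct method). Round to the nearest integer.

82279

Expected live births = Σ (standard pop × age-specific rate ÷ 1,000)
= 185,000×5.9/1,000 + 96,900×96.4/1,000 + 115,300×189.4/1,000 + 107,100×154.2/1,000 + 110,400×167.0/1,000 + 148,100×91.3/1,000 + 202,000×7.6/1,000
= 1091.50 + 9341.16 + 21837.82 + 16514.82 + 18436.80 + 13521.53 + 1535.20 = 82278.83.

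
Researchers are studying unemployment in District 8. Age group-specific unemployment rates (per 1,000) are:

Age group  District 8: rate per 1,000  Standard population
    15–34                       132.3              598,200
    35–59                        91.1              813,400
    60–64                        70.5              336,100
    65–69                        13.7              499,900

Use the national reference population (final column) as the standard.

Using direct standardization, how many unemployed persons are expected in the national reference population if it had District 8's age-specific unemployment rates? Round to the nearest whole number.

Expected unemployed persons = Σ (standard pop × age-specific rate ÷ 1,000)
= 598,200×132.3/1,000 + 813,400×91.1/1,000 + 336,100×70.5/1,000 + 499,900×13.7/1,000
= 79141.86 + 74100.74 + 23695.05 + 6848.63 = 183786.28.

183786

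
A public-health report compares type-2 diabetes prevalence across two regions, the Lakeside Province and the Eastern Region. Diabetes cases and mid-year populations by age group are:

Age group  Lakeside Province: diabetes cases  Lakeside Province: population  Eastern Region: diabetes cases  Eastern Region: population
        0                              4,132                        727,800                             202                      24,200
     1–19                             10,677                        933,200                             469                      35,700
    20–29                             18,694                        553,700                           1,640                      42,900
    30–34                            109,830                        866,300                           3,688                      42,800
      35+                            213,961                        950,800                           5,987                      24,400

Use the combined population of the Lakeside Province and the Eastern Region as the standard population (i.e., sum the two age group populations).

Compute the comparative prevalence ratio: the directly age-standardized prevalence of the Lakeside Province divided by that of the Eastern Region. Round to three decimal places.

Age-specific rates per 1,000 for the Lakeside Province: 5.677, 11.441, 33.762, 126.781, 225.033.
For the Eastern Region: 8.347, 13.137, 38.228, 86.168, 245.369.
Combined standard total = 4,201,800; weights = 0.1790, 0.2306, 0.1420, 0.2164, 0.2321.
The Lakeside Province: 0.1790×5.677 + 0.2306×11.441 + 0.1420×33.762 + 0.2164×126.781 + 0.2321×225.033 = 88.1063 per 1,000.
The Eastern Region: 0.1790×8.347 + 0.2306×13.137 + 0.1420×38.228 + 0.2164×86.168 + 0.2321×245.369 = 85.5424 per 1,000.
Ratio = 88.1063 ÷ 85.5424 = 1.02997.

1.030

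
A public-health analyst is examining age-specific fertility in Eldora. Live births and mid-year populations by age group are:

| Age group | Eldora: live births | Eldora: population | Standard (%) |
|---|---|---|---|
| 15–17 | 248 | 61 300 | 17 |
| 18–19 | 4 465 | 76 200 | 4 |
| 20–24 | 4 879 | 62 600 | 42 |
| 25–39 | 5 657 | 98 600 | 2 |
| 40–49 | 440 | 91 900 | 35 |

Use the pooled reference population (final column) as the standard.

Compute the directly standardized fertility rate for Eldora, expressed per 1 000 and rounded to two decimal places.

Age-specific rates per 1 000 for Eldora: 4.046, 58.596, 77.939, 57.373, 4.788.
Standard weights: 0.17, 0.04, 0.42, 0.02, 0.35.
Standardized rate: 0.1700×4.046 + 0.0400×58.596 + 0.4200×77.939 + 0.0200×57.373 + 0.3500×4.788 = 38.5893 per 1 000.

38.59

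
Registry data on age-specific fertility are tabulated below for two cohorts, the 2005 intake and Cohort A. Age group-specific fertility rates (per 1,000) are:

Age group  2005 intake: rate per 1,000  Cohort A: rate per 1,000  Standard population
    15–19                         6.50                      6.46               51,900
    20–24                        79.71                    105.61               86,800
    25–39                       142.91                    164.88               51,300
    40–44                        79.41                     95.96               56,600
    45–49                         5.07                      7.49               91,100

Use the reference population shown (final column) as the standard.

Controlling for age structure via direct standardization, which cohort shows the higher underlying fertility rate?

Standard total = 337,700; weights = 0.1537, 0.2570, 0.1519, 0.1676, 0.2698.
The 2005 intake: 0.1537×6.50 + 0.2570×79.71 + 0.1519×142.91 + 0.1676×79.41 + 0.2698×5.07 = 57.8737 per 1,000.
Cohort A: 0.1537×6.46 + 0.2570×105.61 + 0.1519×164.88 + 0.1676×95.96 + 0.2698×7.49 = 71.2888 per 1,000.

Cohort A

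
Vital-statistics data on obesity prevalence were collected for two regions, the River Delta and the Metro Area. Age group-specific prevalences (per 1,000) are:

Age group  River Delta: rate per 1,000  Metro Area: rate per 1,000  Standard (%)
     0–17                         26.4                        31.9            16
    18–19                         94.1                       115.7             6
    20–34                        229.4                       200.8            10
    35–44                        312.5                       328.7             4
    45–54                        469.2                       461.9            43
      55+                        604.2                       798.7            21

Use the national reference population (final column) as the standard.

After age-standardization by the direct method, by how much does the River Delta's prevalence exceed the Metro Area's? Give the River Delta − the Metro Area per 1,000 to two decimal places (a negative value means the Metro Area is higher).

Standard weights: 0.16, 0.06, 0.10, 0.04, 0.43, 0.21.
The River Delta: 0.1600×26.4 + 0.0600×94.1 + 0.1000×229.4 + 0.0400×312.5 + 0.4300×469.2 + 0.2100×604.2 = 373.9480 per 1,000.
The Metro Area: 0.1600×31.9 + 0.0600×115.7 + 0.1000×200.8 + 0.0400×328.7 + 0.4300×461.9 + 0.2100×798.7 = 411.6180 per 1,000.
Difference = 373.9480 − 411.6180 = -37.6700.

-37.67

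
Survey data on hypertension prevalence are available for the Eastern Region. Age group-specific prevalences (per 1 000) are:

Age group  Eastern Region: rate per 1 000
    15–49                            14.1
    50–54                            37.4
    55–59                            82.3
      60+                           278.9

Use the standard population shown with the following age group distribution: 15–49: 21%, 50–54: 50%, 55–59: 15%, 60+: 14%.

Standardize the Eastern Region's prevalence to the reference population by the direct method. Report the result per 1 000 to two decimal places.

Standard weights: 0.21, 0.50, 0.15, 0.14.
Standardized rate: 0.2100×14.1 + 0.5000×37.4 + 0.1500×82.3 + 0.1400×278.9 = 73.0520 per 1 000.

73.05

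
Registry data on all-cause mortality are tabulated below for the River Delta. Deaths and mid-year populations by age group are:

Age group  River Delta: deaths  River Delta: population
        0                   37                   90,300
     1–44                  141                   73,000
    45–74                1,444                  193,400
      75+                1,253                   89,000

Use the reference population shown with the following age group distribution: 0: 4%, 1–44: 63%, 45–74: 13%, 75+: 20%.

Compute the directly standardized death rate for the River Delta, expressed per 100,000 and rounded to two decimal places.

Age-specific rates per 100,000 for the River Delta: 40.97, 193.15, 746.64, 1407.87.
Standard weights: 0.04, 0.63, 0.13, 0.20.
Standardized rate: 0.0400×40.97 + 0.6300×193.15 + 0.1300×746.64 + 0.2000×1407.87 = 501.9600 per 100,000.

501.96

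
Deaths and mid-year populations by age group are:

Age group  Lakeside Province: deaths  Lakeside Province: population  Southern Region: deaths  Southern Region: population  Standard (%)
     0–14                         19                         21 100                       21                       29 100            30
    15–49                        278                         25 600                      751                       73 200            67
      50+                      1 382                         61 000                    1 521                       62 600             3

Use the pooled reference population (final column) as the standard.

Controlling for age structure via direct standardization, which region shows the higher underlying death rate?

Lakeside Province

Age-specific rates per 100 000 for the Lakeside Province: 90.05, 1085.94, 2265.57.
For the Southern Region: 72.16, 1025.96, 2429.71.
Standard weights: 0.30, 0.67, 0.03.
The Lakeside Province: 0.3000×90.05 + 0.6700×1085.94 + 0.0300×2265.57 = 822.5596 per 100 000.
The Southern Region: 0.3000×72.16 + 0.6700×1025.96 + 0.0300×2429.71 = 781.9316 per 100 000.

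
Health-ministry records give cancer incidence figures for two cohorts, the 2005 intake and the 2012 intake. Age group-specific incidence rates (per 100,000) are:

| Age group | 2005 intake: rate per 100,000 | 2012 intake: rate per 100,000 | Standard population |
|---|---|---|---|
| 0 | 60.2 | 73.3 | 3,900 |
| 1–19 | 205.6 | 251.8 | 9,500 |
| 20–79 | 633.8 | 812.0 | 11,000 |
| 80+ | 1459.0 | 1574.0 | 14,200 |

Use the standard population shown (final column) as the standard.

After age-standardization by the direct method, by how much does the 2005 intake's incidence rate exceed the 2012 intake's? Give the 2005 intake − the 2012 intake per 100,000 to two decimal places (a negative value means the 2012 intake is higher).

Standard total = 38,600; weights = 0.1010, 0.2461, 0.2850, 0.3679.
The 2005 intake: 0.1010×60.2 + 0.2461×205.6 + 0.2850×633.8 + 0.3679×1459.0 = 774.0306 per 100,000.
The 2012 intake: 0.1010×73.3 + 0.2461×251.8 + 0.2850×812.0 + 0.3679×1574.0 = 879.8127 per 100,000.
Difference = 774.0306 − 879.8127 = -105.7821.

-105.78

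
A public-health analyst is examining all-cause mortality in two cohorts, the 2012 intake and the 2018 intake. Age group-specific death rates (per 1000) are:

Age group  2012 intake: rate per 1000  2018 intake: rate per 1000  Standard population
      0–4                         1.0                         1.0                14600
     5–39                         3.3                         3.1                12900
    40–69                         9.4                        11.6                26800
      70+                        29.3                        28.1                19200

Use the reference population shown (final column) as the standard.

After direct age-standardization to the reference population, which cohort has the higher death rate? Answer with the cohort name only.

2018 intake

Standard total = 73500; weights = 0.1986, 0.1755, 0.3646, 0.2612.
The 2012 intake: 0.1986×1.0 + 0.1755×3.3 + 0.3646×9.4 + 0.2612×29.3 = 11.8592 per 1000.
The 2018 intake: 0.1986×1.0 + 0.1755×3.1 + 0.3646×11.6 + 0.2612×28.1 = 12.3128 per 1000.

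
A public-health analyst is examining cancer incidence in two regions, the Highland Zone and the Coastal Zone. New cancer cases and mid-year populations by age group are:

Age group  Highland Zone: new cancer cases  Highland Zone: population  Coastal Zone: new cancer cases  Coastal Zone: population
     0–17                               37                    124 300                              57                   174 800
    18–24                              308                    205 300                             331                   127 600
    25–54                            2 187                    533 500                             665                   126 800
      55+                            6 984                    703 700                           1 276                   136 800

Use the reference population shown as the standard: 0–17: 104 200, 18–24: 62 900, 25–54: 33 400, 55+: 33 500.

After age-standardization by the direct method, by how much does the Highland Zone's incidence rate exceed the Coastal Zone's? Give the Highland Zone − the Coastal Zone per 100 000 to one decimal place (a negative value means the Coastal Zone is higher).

Age-specific rates per 100 000 for the Highland Zone: 29.77, 150.02, 409.93, 992.47.
For the Coastal Zone: 32.61, 259.40, 524.45, 932.75.
Standard total = 234 000; weights = 0.4453, 0.2688, 0.1427, 0.1432.
The Highland Zone: 0.4453×29.77 + 0.2688×150.02 + 0.1427×409.93 + 0.1432×992.47 = 254.1783 per 100 000.
The Coastal Zone: 0.4453×32.61 + 0.2688×259.40 + 0.1427×524.45 + 0.1432×932.75 = 292.6410 per 100 000.
Difference = 254.1783 − 292.6410 = -38.4627.

-38.5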